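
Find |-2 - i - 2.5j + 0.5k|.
3.391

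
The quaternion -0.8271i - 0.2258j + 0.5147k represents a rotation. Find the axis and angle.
axis = (-0.8271, -0.2258, 0.5147), θ = π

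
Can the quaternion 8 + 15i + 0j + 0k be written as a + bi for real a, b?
Yes. The quaternion 8 + 15i has j- and k-coefficients y = z = 0, so it lies in the complex subalgebra spanned by 1 and i.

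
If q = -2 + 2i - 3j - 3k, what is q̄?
-2 - 2i + 3j + 3k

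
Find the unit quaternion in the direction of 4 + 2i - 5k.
0.5963 + 0.2981i - 0.7454k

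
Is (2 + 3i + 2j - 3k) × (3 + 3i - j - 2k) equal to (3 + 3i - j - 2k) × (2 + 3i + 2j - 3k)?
No: pq = -7 + 8i + j - 22k ≠ -7 + 22i + 7j - 4k = qp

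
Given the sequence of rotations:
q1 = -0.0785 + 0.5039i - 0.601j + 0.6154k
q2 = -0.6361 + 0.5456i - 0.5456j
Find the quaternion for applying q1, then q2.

q2 · q1 = -0.5529 - 0.6991i + 0.0894j - 0.4444k
-0.5529 - 0.6991i + 0.0894j - 0.4444k


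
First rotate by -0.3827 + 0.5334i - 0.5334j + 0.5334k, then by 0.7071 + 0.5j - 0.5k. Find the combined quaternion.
0.2628 + 0.3772i - 0.8352j + 0.3018k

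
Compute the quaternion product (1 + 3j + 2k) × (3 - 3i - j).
6 - i + 2j + 15k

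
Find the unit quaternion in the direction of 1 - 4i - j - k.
0.2294 - 0.9177i - 0.2294j - 0.2294k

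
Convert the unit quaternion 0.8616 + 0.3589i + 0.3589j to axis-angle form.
axis = (√2/2, √2/2, 0), θ = 61°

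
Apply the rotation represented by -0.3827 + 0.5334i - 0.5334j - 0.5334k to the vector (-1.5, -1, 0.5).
(1.104, 0.868, 1.236)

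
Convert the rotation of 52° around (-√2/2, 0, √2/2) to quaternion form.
0.8988 - 0.31i + 0.31k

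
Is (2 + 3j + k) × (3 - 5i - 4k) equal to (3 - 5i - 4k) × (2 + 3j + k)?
No: pq = 10 - 22i + 4j + 10k ≠ 10 + 2i + 14j - 20k = qp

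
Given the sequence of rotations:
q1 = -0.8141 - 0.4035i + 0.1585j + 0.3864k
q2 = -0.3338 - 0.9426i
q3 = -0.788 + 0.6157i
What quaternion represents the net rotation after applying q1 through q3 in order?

q2 · q1 = -0.1086 + 0.9021i + 0.3113j - 0.2784k
q3 · q2 · q1 = -0.4698 - 0.7777i - 0.0739j + 0.411k
-0.4698 - 0.7777i - 0.0739j + 0.411k


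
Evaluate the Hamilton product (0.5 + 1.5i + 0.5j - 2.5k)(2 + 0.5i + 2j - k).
-3.25 + 7.75i + 2.25j - 2.75k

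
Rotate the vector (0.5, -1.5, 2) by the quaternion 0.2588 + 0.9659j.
(0.567, -1.5, -1.982)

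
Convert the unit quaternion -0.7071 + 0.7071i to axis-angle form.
axis = (1, 0, 0), θ = 3π/2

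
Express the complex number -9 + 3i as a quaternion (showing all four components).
-9 + 3i + 0j + 0k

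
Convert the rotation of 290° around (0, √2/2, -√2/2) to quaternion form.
-0.8192 + 0.4056j - 0.4056k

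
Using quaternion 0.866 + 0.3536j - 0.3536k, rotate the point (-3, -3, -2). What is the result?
(-4.562, 0.088, 1.088)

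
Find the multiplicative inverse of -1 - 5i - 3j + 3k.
-0.0227 + 0.1136i + 0.0682j - 0.0682k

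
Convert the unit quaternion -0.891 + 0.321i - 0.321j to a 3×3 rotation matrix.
[[0.7939, -0.2061, 0.572], [-0.2061, 0.7939, 0.572], [-0.572, -0.572, 0.5878]]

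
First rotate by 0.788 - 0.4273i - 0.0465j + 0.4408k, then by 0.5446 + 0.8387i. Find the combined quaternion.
0.7875 + 0.4282i - 0.395j + 0.2011k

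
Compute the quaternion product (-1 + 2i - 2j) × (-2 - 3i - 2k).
8 + 3i + 8j - 4k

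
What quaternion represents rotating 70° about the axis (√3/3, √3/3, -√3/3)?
0.8192 + 0.3312i + 0.3312j - 0.3312k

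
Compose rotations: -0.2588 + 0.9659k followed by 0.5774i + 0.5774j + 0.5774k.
-0.5577 + 0.4083i - 0.7071j - 0.1494k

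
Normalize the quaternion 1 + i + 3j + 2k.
0.2582 + 0.2582i + 0.7746j + 0.5164k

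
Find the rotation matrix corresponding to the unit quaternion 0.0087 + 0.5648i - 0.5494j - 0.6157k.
[[-0.3619, -0.6099, -0.7051], [-0.6313, -0.3962, 0.6667], [-0.6859, 0.6864, -0.2417]]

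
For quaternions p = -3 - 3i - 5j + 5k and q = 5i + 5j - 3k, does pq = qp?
No: pq = 55 - 25i + j + 19k ≠ 55 - 5i - 31j - k = qp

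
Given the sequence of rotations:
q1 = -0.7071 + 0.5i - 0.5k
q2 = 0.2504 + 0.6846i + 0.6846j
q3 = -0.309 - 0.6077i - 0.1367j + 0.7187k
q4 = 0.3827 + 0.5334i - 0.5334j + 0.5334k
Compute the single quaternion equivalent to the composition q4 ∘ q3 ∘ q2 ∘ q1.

q2 · q1 = -0.5194 - 0.7012i - 0.1418j - 0.4675k
q3 · q2 · q1 = 0.051 + 0.6981i - 0.6732j - 0.2385k
q4 · q3 · q2 · q1 = -0.5847 + 0.7807i + 0.2147j - 0.0508k
-0.5847 + 0.7807i + 0.2147j - 0.0508k


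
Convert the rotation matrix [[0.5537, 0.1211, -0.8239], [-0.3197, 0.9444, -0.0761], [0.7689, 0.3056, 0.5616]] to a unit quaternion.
0.8746 + 0.1091i - 0.4553j - 0.126k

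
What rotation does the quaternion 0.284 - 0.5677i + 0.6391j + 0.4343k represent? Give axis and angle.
axis = (-0.5921, 0.6665, 0.4529), θ = 147°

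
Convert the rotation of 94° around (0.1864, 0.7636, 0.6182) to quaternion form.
0.682 + 0.1363i + 0.5585j + 0.4521k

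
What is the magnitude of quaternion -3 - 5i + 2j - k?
√39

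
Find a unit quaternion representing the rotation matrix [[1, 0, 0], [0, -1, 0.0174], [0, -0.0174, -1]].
-0.0087 + i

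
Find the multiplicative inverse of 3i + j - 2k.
-0.2143i - 0.0714j + 0.1429k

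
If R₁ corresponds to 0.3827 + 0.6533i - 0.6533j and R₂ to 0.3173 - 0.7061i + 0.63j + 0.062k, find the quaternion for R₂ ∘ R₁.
0.9943 - 0.0224i + 0.0743j + 0.0734k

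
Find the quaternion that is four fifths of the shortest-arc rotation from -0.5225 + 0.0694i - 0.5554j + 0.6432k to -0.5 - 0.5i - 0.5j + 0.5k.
-0.5196 - 0.3942i - 0.5266j + 0.5452k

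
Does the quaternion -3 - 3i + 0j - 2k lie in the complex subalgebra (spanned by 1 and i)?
No. The quaternion -3 - 3i - 2k has j-coefficient y = 0 and k-coefficient z = -2, not both zero, so it does not lie in the complex subalgebra spanned by 1 and i.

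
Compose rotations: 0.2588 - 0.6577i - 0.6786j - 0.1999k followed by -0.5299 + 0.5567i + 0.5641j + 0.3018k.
0.6721 + 0.5846i + 0.4184j + 0.1773k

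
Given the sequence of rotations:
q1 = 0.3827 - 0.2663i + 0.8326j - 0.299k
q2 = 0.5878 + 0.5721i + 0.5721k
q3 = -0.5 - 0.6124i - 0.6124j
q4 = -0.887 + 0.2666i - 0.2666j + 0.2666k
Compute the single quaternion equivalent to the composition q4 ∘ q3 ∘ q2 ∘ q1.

q2 · q1 = 0.5484 - 0.4139i + 0.5081j + 0.5195k
q3 · q2 · q1 = -0.2165 - 0.447i - 0.2717j - 0.8244k
q4 · q3 · q2 · q1 = 0.4586 + 0.631i + 0.3993j + 0.4819k
0.4586 + 0.631i + 0.3993j + 0.4819k


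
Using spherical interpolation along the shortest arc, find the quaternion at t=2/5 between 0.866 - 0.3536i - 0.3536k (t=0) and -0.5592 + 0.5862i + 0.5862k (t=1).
0.7615 - 0.4583i - 0.4583k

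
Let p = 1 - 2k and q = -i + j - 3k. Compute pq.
-6 + i + 3j - 3k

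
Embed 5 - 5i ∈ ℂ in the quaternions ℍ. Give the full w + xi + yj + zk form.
5 - 5i + 0j + 0k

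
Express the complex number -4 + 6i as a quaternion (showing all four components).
-4 + 6i + 0j + 0k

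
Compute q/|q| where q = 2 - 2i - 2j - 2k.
0.5 - 0.5i - 0.5j - 0.5k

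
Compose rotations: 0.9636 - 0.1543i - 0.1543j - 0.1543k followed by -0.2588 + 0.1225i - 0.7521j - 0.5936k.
-0.4381 + 0.1824i - 0.5743j - 0.667k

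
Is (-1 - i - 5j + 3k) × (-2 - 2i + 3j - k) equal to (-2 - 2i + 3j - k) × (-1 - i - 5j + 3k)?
No: pq = 18 - 18k ≠ 18 + 8i + 14j + 8k = qp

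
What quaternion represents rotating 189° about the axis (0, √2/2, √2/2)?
-0.0785 + 0.7049j + 0.7049k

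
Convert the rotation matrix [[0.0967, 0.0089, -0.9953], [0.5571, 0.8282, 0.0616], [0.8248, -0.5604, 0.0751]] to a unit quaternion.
0.7071 - 0.2199i - 0.6435j + 0.1938k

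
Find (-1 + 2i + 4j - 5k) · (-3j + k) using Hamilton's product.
17 - 11i + j - 7k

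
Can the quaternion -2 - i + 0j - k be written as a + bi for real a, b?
No. The quaternion -2 - i - k has j-coefficient y = 0 and k-coefficient z = -1, not both zero, so it does not lie in the complex subalgebra spanned by 1 and i.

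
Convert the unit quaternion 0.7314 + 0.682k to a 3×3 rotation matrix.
[[0.0698, -0.9976, 0], [0.9976, 0.0698, 0], [0, 0, 1]]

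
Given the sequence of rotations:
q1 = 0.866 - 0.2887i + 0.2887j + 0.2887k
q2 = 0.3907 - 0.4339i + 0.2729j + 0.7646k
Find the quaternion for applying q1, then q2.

q2 · q1 = -0.0864 - 0.6305i + 0.2537j + 0.7285k
-0.0864 - 0.6305i + 0.2537j + 0.7285k


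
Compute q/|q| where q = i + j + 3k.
0.3015i + 0.3015j + 0.9045k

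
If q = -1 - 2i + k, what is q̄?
-1 + 2i - k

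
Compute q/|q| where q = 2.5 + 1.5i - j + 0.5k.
0.8006 + 0.4804i - 0.3203j + 0.1601k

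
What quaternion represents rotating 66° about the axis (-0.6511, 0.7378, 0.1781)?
0.8387 - 0.3546i + 0.4018j + 0.097k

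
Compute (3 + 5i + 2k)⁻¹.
0.0789 - 0.1316i - 0.0526k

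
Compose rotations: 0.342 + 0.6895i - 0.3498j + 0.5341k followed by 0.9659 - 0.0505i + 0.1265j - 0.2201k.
0.527 + 0.6393i - 0.4194j + 0.3711k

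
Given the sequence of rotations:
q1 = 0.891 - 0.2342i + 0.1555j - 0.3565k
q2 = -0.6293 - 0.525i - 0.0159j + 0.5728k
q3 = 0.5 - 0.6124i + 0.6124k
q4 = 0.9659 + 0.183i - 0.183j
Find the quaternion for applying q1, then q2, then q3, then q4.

q2 · q1 = -0.477 - 0.4038i - 0.4333j + 0.6493k
q3 · q2 · q1 = -0.8834 + 0.3556i - 0.0663j + 0.2979k
q4 · q3 · q2 · q1 = -0.9305 + 0.1273i + 0.0431j + 0.3407k
-0.9305 + 0.1273i + 0.0431j + 0.3407k


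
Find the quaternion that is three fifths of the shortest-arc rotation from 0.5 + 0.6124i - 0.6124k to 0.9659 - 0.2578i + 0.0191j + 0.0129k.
0.9458 + 0.1241i + 0.0137j - 0.2999k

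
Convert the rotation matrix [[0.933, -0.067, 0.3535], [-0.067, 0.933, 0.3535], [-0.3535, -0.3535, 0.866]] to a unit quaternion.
0.9659 - 0.183i + 0.183j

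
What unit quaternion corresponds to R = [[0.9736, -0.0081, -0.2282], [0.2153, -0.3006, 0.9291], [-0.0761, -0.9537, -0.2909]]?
0.5878 - 0.8008i - 0.0647j + 0.095k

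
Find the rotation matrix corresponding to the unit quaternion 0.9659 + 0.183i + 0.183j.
[[0.933, 0.067, 0.3535], [0.067, 0.933, -0.3535], [-0.3535, 0.3535, 0.866]]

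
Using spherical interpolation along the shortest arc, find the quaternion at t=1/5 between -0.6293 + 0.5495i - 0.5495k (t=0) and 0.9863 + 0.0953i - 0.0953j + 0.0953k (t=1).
-0.7553 + 0.4408i + 0.0218j - 0.4844k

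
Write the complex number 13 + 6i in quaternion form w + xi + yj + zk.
13 + 6i + 0j + 0k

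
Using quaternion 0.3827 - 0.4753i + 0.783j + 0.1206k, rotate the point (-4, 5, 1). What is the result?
(-2.677, 5.756, 1.303)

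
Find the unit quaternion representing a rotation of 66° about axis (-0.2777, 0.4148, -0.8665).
0.8387 - 0.1512i + 0.2259j - 0.4719k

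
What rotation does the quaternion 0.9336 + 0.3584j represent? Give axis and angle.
axis = (0, 1, 0), θ = 42°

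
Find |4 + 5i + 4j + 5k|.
√82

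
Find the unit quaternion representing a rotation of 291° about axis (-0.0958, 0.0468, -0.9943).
-0.8241 - 0.0543i + 0.0265j - 0.5632k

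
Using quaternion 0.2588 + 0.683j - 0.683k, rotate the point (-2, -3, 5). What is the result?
(2.439, -4.159, 3.841)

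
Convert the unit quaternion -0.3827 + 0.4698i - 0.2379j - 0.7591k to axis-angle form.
axis = (0.5085, -0.2575, -0.8216), θ = 5π/4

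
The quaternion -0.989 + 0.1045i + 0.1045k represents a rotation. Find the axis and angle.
axis = (√2/2, 0, √2/2), θ = 343°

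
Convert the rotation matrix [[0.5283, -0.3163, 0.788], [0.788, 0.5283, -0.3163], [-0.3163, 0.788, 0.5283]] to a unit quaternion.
0.8039 + 0.3434i + 0.3434j + 0.3434k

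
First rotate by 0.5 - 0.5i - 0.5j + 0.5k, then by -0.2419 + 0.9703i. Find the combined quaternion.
0.3642 + 0.6061i - 0.3642j - 0.6061k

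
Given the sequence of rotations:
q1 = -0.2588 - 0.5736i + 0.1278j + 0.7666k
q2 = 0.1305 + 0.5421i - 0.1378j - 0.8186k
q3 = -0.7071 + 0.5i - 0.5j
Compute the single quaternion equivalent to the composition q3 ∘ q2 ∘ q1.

q2 · q1 = 0.9223 - 0.2162i + 0.1063j + 0.3021k
q3 · q2 · q1 = -0.4909 + 0.463i - 0.6874j - 0.2686k
-0.4909 + 0.463i - 0.6874j - 0.2686k


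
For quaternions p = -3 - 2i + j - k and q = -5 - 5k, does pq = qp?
No: pq = 10 + 5i - 15j + 20k ≠ 10 + 15i + 5j + 20k = qp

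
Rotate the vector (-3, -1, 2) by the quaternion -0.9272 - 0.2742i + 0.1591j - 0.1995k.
(-2.523, -2.762, -0.06)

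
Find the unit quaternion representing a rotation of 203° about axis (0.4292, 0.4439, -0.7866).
-0.1994 + 0.4206i + 0.435j - 0.7708k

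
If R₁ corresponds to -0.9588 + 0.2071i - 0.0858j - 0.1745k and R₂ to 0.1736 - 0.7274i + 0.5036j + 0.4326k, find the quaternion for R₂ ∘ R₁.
0.1029 + 0.6826i - 0.5351j - 0.487k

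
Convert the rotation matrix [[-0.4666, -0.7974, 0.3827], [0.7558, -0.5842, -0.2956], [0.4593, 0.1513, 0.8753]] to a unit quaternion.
0.454 + 0.2461i - 0.0422j + 0.8553k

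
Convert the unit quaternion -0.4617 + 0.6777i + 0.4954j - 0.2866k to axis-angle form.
axis = (0.764, 0.5585, -0.3231), θ = 235°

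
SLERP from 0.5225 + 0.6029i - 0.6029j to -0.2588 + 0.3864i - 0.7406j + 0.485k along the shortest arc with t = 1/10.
0.4556 + 0.6068i - 0.6488j + 0.0574k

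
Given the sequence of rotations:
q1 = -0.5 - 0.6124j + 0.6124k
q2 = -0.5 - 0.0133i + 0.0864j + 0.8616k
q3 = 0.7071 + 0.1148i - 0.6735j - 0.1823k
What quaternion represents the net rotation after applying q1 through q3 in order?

q2 · q1 = -0.2247 + 0.5872i + 0.2711j - 0.7289k
q3 · q2 · q1 = -0.1766 + 0.9297i + 0.3197j - 0.0478k
-0.1766 + 0.9297i + 0.3197j - 0.0478k


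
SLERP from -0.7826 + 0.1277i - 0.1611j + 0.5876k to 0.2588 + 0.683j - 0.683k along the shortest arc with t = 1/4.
-0.6854 + 0.1002i - 0.3144j + 0.6491k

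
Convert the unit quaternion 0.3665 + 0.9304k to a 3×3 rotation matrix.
[[-0.7313, -0.682, 0], [0.682, -0.7313, 0], [0, 0, 1]]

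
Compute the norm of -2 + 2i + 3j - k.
√18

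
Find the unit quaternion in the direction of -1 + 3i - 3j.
-0.2294 + 0.6882i - 0.6882j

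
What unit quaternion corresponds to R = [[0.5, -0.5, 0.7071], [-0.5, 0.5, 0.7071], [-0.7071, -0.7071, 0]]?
0.7071 - 0.5i + 0.5j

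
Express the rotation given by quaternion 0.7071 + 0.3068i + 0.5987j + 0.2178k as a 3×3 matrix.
[[0.1882, 0.0593, 0.9803], [0.6754, 0.7169, -0.1731], [-0.713, 0.6947, 0.0949]]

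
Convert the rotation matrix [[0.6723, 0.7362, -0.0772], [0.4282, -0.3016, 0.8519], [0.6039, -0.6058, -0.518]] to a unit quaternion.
-0.4617 + 0.7893i + 0.3688j + 0.1668k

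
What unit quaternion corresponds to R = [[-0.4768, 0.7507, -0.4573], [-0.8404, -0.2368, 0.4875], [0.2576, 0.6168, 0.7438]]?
0.5075 + 0.0637i - 0.3522j - 0.7838k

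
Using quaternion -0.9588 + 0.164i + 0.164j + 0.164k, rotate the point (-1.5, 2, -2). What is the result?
(-0.081, 1.439, -2.859)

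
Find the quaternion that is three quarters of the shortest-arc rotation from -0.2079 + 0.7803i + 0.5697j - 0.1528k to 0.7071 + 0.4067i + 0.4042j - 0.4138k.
0.5185 + 0.5712i + 0.5053j - 0.3867k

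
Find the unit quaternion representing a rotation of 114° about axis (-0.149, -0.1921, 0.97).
0.5446 - 0.125i - 0.1611j + 0.8135k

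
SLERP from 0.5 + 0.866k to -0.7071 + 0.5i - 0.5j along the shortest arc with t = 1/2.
0.7337 - 0.3039i + 0.3039j + 0.5263k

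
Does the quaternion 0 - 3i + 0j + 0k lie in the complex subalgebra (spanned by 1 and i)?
Yes. The quaternion -3i has j- and k-coefficients y = z = 0, so it lies in the complex subalgebra spanned by 1 and i.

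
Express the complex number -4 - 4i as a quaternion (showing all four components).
-4 - 4i + 0j + 0k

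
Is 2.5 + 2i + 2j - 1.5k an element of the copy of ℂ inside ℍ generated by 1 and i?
No. The quaternion 2.5 + 2i + 2j - 1.5k has j-coefficient y = 2 and k-coefficient z = -1.5, not both zero, so it does not lie in the complex subalgebra spanned by 1 and i.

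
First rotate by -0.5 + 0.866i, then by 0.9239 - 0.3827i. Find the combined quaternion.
-0.1305 + 0.9914i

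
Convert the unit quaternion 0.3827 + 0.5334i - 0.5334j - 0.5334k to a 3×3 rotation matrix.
[[-0.1381, -0.1608, -0.9773], [-0.9773, -0.1381, 0.1608], [-0.1608, 0.9773, -0.1381]]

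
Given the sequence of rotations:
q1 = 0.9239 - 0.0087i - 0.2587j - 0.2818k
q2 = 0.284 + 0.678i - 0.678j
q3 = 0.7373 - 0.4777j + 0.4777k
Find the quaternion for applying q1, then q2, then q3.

q2 · q1 = 0.0929 + 0.815i - 0.5088j - 0.2613k
q3 · q2 · q1 = -0.0497 + 0.9688i - 0.0302j + 0.241k
-0.0497 + 0.9688i - 0.0302j + 0.241k


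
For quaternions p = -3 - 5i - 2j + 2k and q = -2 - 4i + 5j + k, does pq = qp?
No: pq = -6 + 10i - 14j - 40k ≠ -6 + 34i - 8j + 26k = qp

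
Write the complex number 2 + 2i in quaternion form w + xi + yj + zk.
2 + 2i + 0j + 0k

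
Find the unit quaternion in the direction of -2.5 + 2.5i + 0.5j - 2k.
-0.6108 + 0.6108i + 0.1222j - 0.4887k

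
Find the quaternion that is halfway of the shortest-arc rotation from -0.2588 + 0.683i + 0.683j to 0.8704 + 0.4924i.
0.4103 + 0.7885i + 0.4582j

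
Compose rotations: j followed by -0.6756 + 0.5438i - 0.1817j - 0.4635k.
0.1817 + 0.4635i - 0.6756j + 0.5438k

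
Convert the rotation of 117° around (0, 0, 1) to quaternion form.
0.5225 + 0.8526k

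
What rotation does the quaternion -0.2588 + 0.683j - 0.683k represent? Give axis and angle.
axis = (0, √2/2, -√2/2), θ = 7π/6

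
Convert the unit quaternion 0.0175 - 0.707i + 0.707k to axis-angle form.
axis = (-√2/2, 0, √2/2), θ = 178°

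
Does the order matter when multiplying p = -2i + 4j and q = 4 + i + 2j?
Yes: pq = -6 - 8i + 16j - 8k ≠ -6 - 8i + 16j + 8k = qp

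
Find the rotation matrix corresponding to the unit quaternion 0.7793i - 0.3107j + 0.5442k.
[[0.2146, -0.4843, 0.8482], [-0.4843, -0.8069, -0.3382], [0.8482, -0.3382, -0.4077]]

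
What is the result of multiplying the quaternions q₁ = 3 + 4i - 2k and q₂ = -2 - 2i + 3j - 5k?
-8 - 8i + 33j + k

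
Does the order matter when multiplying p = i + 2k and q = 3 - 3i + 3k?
Yes: pq = -3 + 3i - 9j + 6k ≠ -3 + 3i + 9j + 6k = qp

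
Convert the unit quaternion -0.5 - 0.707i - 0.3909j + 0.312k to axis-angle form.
axis = (-0.8164, -0.4514, 0.3603), θ = 4π/3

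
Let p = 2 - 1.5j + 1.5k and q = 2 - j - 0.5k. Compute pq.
3.25 + 2.25i - 5j + 2k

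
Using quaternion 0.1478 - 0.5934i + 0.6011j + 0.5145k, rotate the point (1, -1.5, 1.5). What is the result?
(0.397, 0.98, -2.093)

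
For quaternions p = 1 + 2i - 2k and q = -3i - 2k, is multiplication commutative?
No: pq = 2 - 3i + 10j - 2k ≠ 2 - 3i - 10j - 2k = qp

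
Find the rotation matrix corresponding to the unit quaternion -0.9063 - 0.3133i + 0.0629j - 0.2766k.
[[0.8391, -0.5408, 0.0593], [0.462, 0.6507, -0.6027], [0.2873, 0.5331, 0.7958]]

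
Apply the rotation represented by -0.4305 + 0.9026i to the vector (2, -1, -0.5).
(2, 0.241, 1.092)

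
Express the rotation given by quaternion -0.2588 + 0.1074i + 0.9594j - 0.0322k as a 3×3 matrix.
[[-0.843, 0.1894, -0.5035], [0.2227, 0.9749, -0.0062], [0.4897, -0.1174, -0.864]]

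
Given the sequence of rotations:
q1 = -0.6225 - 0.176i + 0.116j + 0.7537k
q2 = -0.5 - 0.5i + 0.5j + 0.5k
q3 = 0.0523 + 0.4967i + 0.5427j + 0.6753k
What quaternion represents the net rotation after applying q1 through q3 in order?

q2 · q1 = -0.2116 + 0.7181i - 0.0804j - 0.6581k
q3 · q2 · q1 = 0.1203 - 0.3704i + 0.6928j - 0.607k
0.1203 - 0.3704i + 0.6928j - 0.607k


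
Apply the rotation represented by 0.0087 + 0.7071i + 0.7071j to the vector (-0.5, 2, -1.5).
(1.981, -0.481, 1.531)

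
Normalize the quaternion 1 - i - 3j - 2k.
0.2582 - 0.2582i - 0.7746j - 0.5164k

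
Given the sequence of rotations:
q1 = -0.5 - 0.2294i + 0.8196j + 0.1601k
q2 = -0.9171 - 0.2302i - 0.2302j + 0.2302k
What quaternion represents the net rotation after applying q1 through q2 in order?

q2 · q1 = 0.5576 + 0.1i - 0.6525j - 0.5034k
0.5576 + 0.1i - 0.6525j - 0.5034k


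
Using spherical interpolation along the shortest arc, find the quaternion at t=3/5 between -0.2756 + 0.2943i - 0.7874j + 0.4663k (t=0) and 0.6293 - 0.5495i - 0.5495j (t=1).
0.335 - 0.2626i - 0.8666j + 0.2604k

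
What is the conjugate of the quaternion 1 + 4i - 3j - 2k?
1 - 4i + 3j + 2k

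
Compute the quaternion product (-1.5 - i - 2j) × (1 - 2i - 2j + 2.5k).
-7.5 - 3i + 3.5j - 5.75k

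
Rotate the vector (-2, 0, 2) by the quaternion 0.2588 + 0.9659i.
(-2, -1, -1.732)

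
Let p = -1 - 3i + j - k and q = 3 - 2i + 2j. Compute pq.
-11 - 5i + 3j - 7k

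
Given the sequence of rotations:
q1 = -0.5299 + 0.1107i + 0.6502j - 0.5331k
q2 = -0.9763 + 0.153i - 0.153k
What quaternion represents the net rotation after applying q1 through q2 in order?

q2 · q1 = 0.4188 - 0.0897i - 0.5702j + 0.701k
0.4188 - 0.0897i - 0.5702j + 0.701k


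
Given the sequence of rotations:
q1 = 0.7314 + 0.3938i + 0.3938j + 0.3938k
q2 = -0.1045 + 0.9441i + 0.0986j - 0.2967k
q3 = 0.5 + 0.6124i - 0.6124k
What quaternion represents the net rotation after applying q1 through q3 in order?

q2 · q1 = -0.3702 + 0.805i - 0.4577j + 0.0748k
q3 · q2 · q1 = -0.6323 - 0.1045i - 0.7676j - 0.0162k
-0.6323 - 0.1045i - 0.7676j - 0.0162k


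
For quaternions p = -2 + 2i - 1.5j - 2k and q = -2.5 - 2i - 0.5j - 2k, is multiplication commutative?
No: pq = 4.25 + i + 12.75j + 5k ≠ 4.25 - 3i - 3.25j + 13k = qp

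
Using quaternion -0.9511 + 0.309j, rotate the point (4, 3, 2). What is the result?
(2.061, 3, 3.969)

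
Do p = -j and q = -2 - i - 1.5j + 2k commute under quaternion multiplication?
No: pq = -1.5 - 2i + 2j - k ≠ -1.5 + 2i + 2j + k = qp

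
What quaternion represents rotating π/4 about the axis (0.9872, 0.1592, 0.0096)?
0.9239 + 0.3778i + 0.0609j + 0.0037k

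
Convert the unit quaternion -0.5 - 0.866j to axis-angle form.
axis = (0, -1, 0), θ = 4π/3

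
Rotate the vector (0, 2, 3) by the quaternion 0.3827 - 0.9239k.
(1.414, -1.414, 3)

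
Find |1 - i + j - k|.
2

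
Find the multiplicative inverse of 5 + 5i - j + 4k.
0.0746 - 0.0746i + 0.0149j - 0.0597k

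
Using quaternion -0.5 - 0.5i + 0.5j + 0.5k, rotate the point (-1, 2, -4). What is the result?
(4, 1, 2)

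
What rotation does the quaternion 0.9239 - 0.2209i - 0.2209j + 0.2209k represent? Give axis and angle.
axis = (-√3/3, -√3/3, √3/3), θ = π/4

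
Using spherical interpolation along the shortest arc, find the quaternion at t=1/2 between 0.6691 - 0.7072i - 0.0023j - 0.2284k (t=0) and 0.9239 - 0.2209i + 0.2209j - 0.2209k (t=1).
0.834 - 0.4859i + 0.1144j - 0.2352k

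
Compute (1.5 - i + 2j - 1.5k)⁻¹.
0.1579 + 0.1053i - 0.2105j + 0.1579k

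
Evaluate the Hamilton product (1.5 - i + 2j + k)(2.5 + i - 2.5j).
9.75 + 1.5i + 2.25j + 3k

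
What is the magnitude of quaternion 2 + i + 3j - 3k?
√23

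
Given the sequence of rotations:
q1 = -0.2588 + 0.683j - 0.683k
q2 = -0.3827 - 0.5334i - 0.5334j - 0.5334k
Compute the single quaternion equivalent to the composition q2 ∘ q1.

q2 · q1 = 0.099 + 0.8667i - 0.4877j + 0.0351k
0.099 + 0.8667i - 0.4877j + 0.0351k


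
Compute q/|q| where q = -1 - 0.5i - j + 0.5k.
-0.6325 - 0.3162i - 0.6325j + 0.3162k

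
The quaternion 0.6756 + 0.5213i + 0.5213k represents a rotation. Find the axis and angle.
axis = (√2/2, 0, √2/2), θ = 95°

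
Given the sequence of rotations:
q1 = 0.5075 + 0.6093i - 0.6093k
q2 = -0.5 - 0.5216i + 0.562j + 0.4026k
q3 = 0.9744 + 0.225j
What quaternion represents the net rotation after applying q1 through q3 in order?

q2 · q1 = 0.3094 - 0.9118i + 0.2127j + 0.1665k
q3 · q2 · q1 = 0.2536 - 0.851i + 0.2769j + 0.3674k
0.2536 - 0.851i + 0.2769j + 0.3674k


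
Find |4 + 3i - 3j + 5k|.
√59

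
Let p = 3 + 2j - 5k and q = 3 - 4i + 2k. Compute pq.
19 - 8i + 26j - k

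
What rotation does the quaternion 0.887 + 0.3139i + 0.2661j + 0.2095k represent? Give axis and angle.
axis = (0.6798, 0.5763, 0.4537), θ = 55°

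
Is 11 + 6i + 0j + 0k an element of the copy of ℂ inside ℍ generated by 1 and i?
Yes. The quaternion 11 + 6i has j- and k-coefficients y = z = 0, so it lies in the complex subalgebra spanned by 1 and i.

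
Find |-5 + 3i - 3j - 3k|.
√52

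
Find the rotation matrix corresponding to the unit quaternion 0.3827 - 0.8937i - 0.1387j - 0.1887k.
[[0.8903, 0.3923, 0.2311], [0.1035, -0.6686, 0.7364], [0.4434, -0.6317, -0.6359]]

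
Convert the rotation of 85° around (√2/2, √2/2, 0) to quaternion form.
0.7373 + 0.4777i + 0.4777j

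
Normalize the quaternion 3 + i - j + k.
0.866 + 0.2887i - 0.2887j + 0.2887k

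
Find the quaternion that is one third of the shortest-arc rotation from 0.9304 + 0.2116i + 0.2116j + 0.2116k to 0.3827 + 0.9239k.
0.83 + 0.1551i + 0.1551j + 0.5128k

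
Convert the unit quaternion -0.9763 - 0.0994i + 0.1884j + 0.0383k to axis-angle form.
axis = (-0.4593, 0.8705, 0.177), θ = 335°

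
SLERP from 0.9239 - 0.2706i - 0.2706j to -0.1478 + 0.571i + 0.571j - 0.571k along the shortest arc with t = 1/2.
0.6303 - 0.495i - 0.495j + 0.3358k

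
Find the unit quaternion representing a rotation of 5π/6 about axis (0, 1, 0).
0.2588 + 0.9659j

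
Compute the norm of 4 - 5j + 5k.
√66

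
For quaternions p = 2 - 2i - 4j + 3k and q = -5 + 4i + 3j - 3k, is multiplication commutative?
No: pq = 19 + 21i + 32j - 11k ≠ 19 + 15i + 20j - 31k = qp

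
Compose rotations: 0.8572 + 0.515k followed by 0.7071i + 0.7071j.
0.9703i + 0.242j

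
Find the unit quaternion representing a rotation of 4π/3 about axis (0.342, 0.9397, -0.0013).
-0.5 + 0.2962i + 0.8138j - 0.0011k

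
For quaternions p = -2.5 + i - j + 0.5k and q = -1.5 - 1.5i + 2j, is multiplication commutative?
No: pq = 7.25 + 1.25i - 4.25j - 0.25k ≠ 7.25 + 3.25i - 2.75j - 1.25k = qp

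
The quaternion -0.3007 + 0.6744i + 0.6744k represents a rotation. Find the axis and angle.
axis = (√2/2, 0, √2/2), θ = 215°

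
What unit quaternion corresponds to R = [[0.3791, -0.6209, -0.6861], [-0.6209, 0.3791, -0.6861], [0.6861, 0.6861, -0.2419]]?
0.6157 + 0.5572i - 0.5572j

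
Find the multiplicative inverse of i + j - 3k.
-0.0909i - 0.0909j + 0.2727k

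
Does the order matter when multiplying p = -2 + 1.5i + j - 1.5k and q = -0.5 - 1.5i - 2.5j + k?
Yes: pq = 7.25 - 0.5i + 5.25j - 3.5k ≠ 7.25 + 5i + 3.75j + k = qp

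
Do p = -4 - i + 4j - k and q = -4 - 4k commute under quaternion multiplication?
No: pq = 12 - 12i - 20j + 20k ≠ 12 + 20i - 12j + 20k = qp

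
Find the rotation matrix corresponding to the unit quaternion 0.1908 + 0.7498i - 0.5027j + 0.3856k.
[[0.1972, -0.901, 0.3864], [-0.6067, -0.4218, -0.6738], [0.7701, -0.1016, -0.6298]]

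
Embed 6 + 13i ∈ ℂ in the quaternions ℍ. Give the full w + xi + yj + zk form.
6 + 13i + 0j + 0k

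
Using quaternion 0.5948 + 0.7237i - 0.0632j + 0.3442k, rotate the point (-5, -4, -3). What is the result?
(-3.041, 2.261, -5.97)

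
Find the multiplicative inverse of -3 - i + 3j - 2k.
-0.1304 + 0.0435i - 0.1304j + 0.087k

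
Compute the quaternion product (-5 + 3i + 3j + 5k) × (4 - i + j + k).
-25 + 15i - j + 21k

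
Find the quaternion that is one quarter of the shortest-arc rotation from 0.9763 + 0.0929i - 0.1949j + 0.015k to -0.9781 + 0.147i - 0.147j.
0.9933 + 0.0328i - 0.1103j + 0.0114k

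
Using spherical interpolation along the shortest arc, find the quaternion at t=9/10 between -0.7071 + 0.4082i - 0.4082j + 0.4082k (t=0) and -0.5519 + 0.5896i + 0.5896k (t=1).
-0.5748 + 0.5778i - 0.0426j + 0.5778k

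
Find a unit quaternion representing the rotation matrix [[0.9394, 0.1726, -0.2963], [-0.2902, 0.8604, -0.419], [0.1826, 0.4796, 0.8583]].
0.9563 + 0.2349i - 0.1252j - 0.121k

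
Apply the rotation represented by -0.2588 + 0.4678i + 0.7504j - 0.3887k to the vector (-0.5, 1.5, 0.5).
(0.589, -0.232, -1.533)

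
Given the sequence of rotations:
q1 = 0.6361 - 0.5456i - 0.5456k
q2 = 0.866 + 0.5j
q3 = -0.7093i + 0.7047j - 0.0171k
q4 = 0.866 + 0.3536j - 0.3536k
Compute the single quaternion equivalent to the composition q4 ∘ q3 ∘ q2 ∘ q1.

q2 · q1 = 0.5509 - 0.7453i + 0.318j - 0.1997k
q3 · q2 · q1 = -0.7562 - 0.526i + 0.2593j + 0.2902k
q4 · q3 · q2 · q1 = -0.6439 - 0.2612i + 0.1432j + 0.7047k
-0.6439 - 0.2612i + 0.1432j + 0.7047k


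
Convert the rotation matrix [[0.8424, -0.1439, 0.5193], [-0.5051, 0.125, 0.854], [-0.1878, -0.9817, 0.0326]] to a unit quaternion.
0.7071 - 0.649i + 0.25j - 0.1277k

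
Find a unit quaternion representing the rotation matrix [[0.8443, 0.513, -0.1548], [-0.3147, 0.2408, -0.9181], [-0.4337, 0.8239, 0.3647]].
0.7826 + 0.5565i + 0.0891j - 0.2644k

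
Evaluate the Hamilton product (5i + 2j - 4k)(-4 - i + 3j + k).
3 - 6i - 9j + 33k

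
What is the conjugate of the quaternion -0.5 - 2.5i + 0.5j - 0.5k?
-0.5 + 2.5i - 0.5j + 0.5k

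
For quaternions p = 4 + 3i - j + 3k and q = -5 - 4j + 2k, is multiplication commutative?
No: pq = -30 - 5i - 17j - 19k ≠ -30 - 25i - 5j + 5k = qp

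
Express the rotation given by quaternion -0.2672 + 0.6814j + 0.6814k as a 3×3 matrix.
[[-0.8572, 0.3641, -0.3641], [-0.3641, 0.0714, 0.9286], [0.3641, 0.9286, 0.0714]]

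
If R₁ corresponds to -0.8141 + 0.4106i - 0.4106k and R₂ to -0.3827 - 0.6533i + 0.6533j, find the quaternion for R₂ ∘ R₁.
0.5798 + 0.1065i - 0.8001j - 0.1111k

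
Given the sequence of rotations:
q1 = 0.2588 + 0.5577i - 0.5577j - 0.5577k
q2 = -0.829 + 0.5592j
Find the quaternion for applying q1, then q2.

q2 · q1 = 0.0973 - 0.7742i + 0.6071j + 0.1505k
0.0973 - 0.7742i + 0.6071j + 0.1505k


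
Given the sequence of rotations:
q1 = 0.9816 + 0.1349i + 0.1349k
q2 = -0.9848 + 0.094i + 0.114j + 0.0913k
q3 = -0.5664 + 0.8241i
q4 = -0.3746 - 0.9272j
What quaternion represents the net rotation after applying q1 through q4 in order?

q2 · q1 = -0.9917 - 0.0252i + 0.1115j - 0.0586k
q3 · q2 · q1 = 0.5825 - 0.803i - 0.0149j + 0.1251k
q4 · q3 · q2 · q1 = -0.232 + 0.1848i - 0.5345j - 0.7914k
-0.232 + 0.1848i - 0.5345j - 0.7914k


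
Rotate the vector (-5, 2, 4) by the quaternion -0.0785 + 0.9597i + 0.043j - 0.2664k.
(-6.263, -2.079, -1.207)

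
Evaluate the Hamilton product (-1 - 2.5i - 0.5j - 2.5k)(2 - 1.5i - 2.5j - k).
-9.5 - 9.25i + 2.75j + 1.5k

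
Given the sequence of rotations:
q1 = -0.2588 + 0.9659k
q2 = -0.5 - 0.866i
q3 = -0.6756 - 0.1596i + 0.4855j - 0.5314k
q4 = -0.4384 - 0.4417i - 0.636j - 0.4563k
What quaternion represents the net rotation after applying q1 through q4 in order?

q2 · q1 = 0.1294 + 0.2241i + 0.8365j - 0.4829k
q3 · q2 · q1 = -0.7144 + 0.038i - 0.6985j + 0.0152k
q4 · q3 · q2 · q1 = -0.1073 - 0.0295i + 0.75j + 0.652k
-0.1073 - 0.0295i + 0.75j + 0.652k


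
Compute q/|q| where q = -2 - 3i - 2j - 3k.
-0.3922 - 0.5883i - 0.3922j - 0.5883k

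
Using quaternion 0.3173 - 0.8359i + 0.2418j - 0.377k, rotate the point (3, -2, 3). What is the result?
(4.478, 0.477, 1.313)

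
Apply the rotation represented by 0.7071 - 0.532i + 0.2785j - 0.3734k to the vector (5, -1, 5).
(6.554, -1.555, 2.372)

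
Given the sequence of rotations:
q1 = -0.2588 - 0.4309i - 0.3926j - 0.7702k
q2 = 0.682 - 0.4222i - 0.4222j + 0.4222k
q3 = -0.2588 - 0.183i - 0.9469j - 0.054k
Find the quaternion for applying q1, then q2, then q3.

q2 · q1 = -0.199 + 0.3063i - 0.6656j - 0.6507k
q3 · q2 · q1 = -0.5578 + 0.5374i + 0.2251j + 0.591k
-0.5578 + 0.5374i + 0.2251j + 0.591k


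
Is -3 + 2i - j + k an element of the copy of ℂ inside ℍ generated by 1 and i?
No. The quaternion -3 + 2i - j + k has j-coefficient y = -1 and k-coefficient z = 1, not both zero, so it does not lie in the complex subalgebra spanned by 1 and i.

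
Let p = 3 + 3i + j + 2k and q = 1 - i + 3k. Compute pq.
3i - 10j + 12k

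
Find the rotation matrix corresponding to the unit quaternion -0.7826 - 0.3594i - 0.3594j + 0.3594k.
[[0.4833, 0.8209, 0.3042], [-0.3042, 0.4833, -0.8209], [-0.8209, 0.3042, 0.4833]]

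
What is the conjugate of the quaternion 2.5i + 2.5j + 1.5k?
-2.5i - 2.5j - 1.5k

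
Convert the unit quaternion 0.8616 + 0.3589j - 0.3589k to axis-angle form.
axis = (0, √2/2, -√2/2), θ = 61°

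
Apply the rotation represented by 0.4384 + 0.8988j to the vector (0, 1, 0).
(0, 1, 0)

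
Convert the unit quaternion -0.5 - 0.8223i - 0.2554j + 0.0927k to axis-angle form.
axis = (-0.9495, -0.2949, 0.107), θ = 4π/3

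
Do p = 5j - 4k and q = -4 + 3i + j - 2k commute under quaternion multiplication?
No: pq = -13 - 6i - 32j + k ≠ -13 + 6i - 8j + 31k = qp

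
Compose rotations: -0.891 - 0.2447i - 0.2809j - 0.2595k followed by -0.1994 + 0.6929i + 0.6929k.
0.527 - 0.3739i + 0.0663j - 0.7603k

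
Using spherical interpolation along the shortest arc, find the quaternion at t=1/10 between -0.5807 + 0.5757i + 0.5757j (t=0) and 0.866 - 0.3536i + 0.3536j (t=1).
-0.6467 + 0.5803i + 0.495j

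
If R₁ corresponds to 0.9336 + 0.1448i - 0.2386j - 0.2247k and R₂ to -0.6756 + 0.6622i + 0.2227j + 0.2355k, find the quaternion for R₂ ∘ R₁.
-0.6206 + 0.5266i + 0.552j + 0.1814k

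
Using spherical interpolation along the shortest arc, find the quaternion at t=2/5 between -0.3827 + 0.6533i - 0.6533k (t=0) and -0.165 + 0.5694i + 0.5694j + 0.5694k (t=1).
-0.3952 + 0.8382i + 0.3236j - 0.191k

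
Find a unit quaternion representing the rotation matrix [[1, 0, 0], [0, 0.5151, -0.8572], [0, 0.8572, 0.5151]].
0.8704 + 0.4924i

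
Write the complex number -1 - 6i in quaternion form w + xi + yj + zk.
-1 - 6i + 0j + 0k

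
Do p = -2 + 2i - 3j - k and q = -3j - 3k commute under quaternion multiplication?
No: pq = -12 + 6i + 12j ≠ -12 - 6i + 12k = qp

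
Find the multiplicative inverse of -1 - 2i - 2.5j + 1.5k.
-0.0741 + 0.1481i + 0.1852j - 0.1111k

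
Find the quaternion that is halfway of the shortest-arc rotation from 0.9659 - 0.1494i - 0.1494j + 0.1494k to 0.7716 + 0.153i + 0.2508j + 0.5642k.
0.9237 + 0.0019i + 0.0539j + 0.3794k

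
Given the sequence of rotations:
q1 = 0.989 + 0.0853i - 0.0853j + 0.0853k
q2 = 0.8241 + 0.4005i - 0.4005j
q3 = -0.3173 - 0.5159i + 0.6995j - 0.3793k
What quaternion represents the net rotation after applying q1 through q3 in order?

q2 · q1 = 0.7467 + 0.4322i - 0.5006j + 0.0703k
q3 · q2 · q1 = 0.3629 - 0.6631i + 0.5535j - 0.3496k
0.3629 - 0.6631i + 0.5535j - 0.3496k


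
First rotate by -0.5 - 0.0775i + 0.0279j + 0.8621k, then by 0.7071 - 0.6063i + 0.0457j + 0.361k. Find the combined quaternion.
-0.713 + 0.2777i + 0.4916j + 0.4157k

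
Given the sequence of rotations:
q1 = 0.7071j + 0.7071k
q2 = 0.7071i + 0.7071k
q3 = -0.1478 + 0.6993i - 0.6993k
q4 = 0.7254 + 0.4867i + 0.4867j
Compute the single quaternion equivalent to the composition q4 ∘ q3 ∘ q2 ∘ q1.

q2 · q1 = -0.5 - 0.5i - 0.5j + 0.5k
q3 · q2 · q1 = 0.7732 - 0.6254i + 0.0739j - 0.0739k
q4 · q3 · q2 · q1 = 0.8293 - 0.1133i + 0.4659j + 0.2867k
0.8293 - 0.1133i + 0.4659j + 0.2867k


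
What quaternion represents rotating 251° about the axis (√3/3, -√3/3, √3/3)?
-0.5807 + 0.47i - 0.47j + 0.47k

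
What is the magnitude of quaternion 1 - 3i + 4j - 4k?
√42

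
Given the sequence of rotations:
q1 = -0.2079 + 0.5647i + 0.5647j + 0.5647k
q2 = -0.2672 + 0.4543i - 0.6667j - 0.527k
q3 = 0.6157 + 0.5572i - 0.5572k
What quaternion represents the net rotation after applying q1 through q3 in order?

q2 · q1 = 0.4731 - 0.3242i - 0.5664j + 0.5917k
q3 · q2 · q1 = 0.8016 - 0.2516i - 0.4978j - 0.2149k
0.8016 - 0.2516i - 0.4978j - 0.2149k


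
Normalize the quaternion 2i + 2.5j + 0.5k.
0.6172i + 0.7715j + 0.1543k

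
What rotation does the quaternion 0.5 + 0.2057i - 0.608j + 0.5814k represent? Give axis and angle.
axis = (0.2375, -0.7021, 0.6713), θ = 2π/3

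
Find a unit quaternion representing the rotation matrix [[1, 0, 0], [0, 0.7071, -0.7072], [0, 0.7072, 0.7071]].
0.9239 + 0.3827i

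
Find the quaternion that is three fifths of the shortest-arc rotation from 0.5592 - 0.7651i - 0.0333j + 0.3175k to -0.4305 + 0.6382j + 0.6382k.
0.6581 - 0.4357i - 0.5225j - 0.3227k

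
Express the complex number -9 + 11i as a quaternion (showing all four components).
-9 + 11i + 0j + 0k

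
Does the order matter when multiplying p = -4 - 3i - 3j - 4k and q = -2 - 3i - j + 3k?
Yes: pq = 8 + 5i + 31j - 10k ≠ 8 + 31i - 11j + 2k = qp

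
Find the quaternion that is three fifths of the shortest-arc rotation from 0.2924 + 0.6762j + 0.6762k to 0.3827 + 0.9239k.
0.3705 + 0.2927j + 0.8815k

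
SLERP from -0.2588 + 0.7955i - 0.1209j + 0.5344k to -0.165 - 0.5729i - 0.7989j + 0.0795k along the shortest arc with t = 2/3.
0.0178 + 0.7979i + 0.5782j + 0.1694k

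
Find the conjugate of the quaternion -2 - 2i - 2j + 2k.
-2 + 2i + 2j - 2k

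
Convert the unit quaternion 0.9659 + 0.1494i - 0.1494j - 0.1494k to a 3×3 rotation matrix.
[[0.9107, 0.244, -0.3333], [-0.3333, 0.9107, -0.244], [0.244, 0.3333, 0.9107]]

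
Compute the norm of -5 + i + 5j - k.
√52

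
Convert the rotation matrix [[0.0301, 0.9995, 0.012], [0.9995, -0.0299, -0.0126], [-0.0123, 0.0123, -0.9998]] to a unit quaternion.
0.0087 + 0.7176i + 0.6964j - 0.0001k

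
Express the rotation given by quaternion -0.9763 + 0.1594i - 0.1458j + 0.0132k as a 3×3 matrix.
[[0.9571, -0.0207, 0.2889], [-0.0723, 0.9488, 0.3074], [-0.2805, -0.3151, 0.9067]]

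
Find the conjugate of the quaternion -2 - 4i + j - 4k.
-2 + 4i - j + 4k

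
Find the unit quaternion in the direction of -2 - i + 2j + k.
-0.6325 - 0.3162i + 0.6325j + 0.3162k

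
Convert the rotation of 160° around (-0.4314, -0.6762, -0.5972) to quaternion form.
0.1736 - 0.4248i - 0.6659j - 0.5881k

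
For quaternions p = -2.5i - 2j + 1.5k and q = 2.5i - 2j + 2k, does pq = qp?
No: pq = -0.75 - i + 8.75j + 10k ≠ -0.75 + i - 8.75j - 10k = qp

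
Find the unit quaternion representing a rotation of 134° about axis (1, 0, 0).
0.3907 + 0.9205i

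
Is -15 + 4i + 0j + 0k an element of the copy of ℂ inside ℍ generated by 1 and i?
Yes. The quaternion -15 + 4i has j- and k-coefficients y = z = 0, so it lies in the complex subalgebra spanned by 1 and i.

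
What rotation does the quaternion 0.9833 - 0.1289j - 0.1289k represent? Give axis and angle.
axis = (0, -√2/2, -√2/2), θ = 21°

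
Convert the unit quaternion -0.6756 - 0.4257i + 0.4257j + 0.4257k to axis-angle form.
axis = (-√3/3, √3/3, √3/3), θ = 265°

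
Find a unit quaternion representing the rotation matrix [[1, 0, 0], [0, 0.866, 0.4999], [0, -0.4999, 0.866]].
0.9659 - 0.2588i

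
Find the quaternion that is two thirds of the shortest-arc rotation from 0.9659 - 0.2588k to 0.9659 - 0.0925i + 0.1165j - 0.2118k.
0.9685 - 0.0618i + 0.0778j - 0.2281k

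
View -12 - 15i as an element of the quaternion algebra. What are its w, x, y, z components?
-12 - 15i + 0j + 0k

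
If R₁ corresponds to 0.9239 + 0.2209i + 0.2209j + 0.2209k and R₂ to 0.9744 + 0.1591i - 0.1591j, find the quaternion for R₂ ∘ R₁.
0.9002 + 0.3271i + 0.0331j + 0.2855k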